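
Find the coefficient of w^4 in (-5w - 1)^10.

The general term is C(10,j)·(-5w)^j·(-1)^(10-j); the w^4 term has j = 4.
C(10,4) = 210.
Coefficient = C(10,4) · (-5)^4 = 210 · 625 = 131250.

131250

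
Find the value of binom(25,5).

C(25,5) = (25·24·23·22·21) / 5! = 6375600 / 120 = 53130.

53130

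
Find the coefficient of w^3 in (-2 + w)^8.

The general term is C(8,j)·(-2)^j·(w)^(8-j); the w^3 term has j = 5.
C(8,5) = 56.
Coefficient = C(8,5) · (-2)^5 = 56 · (-32) = -1792.

-1792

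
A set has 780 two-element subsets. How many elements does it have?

n(n−1)/2 = 780 ⇒ n(n−1) = 1560. Since 40·39 = 1560, n = 40.

40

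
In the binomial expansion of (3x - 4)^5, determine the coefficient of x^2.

-5760

The general term is C(5,j)·(3x)^j·(-4)^(5-j); the x^2 term has j = 2.
C(5,2) = 10.
Coefficient = C(5,2) · 3^2 · (-4)^3 = 10 · 9 · (-64) = -5760.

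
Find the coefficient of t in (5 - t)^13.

-3173828125

The general term is C(13,j)·(5)^j·(-t)^(13-j); the t^1 term has j = 12.
C(13,12) = 13.
Coefficient = C(13,12) · 5^12 · (-1)^1 = 13 · 244140625 · (-1) = -3173828125.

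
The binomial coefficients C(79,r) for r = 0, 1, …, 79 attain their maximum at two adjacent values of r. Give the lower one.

39

For odd n = 79, C(79,r) peaks at r = (n−1)/2 and (n+1)/2; the lower is 39.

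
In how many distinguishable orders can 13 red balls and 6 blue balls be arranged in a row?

27132

Choose positions for the red balls: C(19,13) = 27132.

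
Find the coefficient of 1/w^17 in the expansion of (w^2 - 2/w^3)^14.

-1025024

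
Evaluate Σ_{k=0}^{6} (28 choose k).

1 + 28 + 378 + 3276 + 20475 + 98280 + 376740 = 499178.

499178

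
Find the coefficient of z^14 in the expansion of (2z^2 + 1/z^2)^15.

2795520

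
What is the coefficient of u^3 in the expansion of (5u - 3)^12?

The general term is C(12,j)·(5u)^j·(-3)^(12-j); the u^3 term has j = 3.
C(12,3) = 220.
Coefficient = C(12,3) · 5^3 · (-3)^9 = 220 · 125 · (-19683) = -541282500.

-541282500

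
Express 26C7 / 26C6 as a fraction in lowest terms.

C(n,k+1)/C(n,k) = (n−k)/(k+1) = (26−6)/(6+1) = 20/7.

20/7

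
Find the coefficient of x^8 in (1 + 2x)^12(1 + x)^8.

4673345

Coefficient of x^8 = Σ_{j} C(12,j)·2^j·C(8,8-j)·1^(8-j) for j from 0 to 8.
= 1 + 192 + 7392 + 98560 + 554400 + 1419264 + 1655808 + 811008 + 126720 = 4673345.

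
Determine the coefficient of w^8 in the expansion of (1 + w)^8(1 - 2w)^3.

-159

Coefficient of w^8 = Σ_{j} C(8,j)·1^j·C(3,8-j)·(-2)^(8-j) for j from 5 to 8.
= (-448) + 336 + (-48) + 1 = -159.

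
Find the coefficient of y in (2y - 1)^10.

-20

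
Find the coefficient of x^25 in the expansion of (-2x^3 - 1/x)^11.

General term: C(11,j)·(-2x^3)^j·(-1/x)^(11-j), with x-exponent 3j − 1(11−j) = 4j − 11.
Set 4j − 11 = 25: j = 9.
C(11,9) = 55; (-2)^9 = -512; (-1)^2 = 1.
Coefficient = 55 · (-512) · 1 = -28160.

-28160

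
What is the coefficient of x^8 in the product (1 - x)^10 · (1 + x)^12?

90

Coefficient of x^8 = Σ_{j} C(10,j)·(-1)^j·C(12,8-j)·1^(8-j) for j from 0 to 8.
= 495 + (-7920) + 41580 + (-95040) + 103950 + (-55440) + 13860 + (-1440) + 45 = 90.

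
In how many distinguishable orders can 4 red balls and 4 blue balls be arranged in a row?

70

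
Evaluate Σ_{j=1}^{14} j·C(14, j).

114688

Differentiating (1+x)^14 and setting x=1: Σ j·C(14,j) = 14·2^13 = 114688.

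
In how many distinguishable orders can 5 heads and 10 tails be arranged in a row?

3003

Choose positions for the heads: C(15,5) = 3003.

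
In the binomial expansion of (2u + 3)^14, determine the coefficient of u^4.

The general term is C(14,j)·(2u)^j·(3)^(14-j); the u^4 term has j = 4.
C(14,4) = 1001.
Coefficient = C(14,4) · 2^4 · 3^10 = 1001 · 16 · 59049 = 945728784.

945728784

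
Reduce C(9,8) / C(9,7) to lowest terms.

C(n,k+1)/C(n,k) = (n−k)/(k+1) = (9−7)/(7+1) = 2/8 = 1/4.

1/4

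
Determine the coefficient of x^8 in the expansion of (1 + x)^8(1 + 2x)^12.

4673345

Coefficient of x^8 = Σ_{j} C(8,j)·1^j·C(12,8-j)·2^(8-j) for j from 0 to 8.
= 126720 + 811008 + 1655808 + 1419264 + 554400 + 98560 + 7392 + 192 + 1 = 4673345.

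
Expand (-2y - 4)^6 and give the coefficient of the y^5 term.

768

The general term is C(6,j)·(-2y)^j·(-4)^(6-j); the y^5 term has j = 5.
C(6,5) = 6.
Coefficient = C(6,5) · (-2)^5 · (-4)^1 = 6 · (-32) · (-4) = 768.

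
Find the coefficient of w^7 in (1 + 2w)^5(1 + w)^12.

101024

Coefficient of w^7 = Σ_{j} C(5,j)·2^j·C(12,7-j)·1^(7-j) for j from 0 to 5.
= 792 + 9240 + 31680 + 39600 + 17600 + 2112 = 101024.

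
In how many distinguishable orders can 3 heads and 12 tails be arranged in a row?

Choose positions for the heads: C(15,3) = 455.

455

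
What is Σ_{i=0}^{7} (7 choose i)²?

3432

By Vandermonde's identity, Σ C(7,i)² = C(14,7) = 3432.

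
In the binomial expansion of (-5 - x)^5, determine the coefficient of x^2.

The general term is C(5,j)·(-5)^j·(-x)^(5-j); the x^2 term has j = 3.
C(5,3) = 10.
Coefficient = C(5,3) · (-5)^3 = 10 · (-125) = -1250.

-1250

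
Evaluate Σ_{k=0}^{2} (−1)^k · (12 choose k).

The partial alternating sum Σ_{k=0}^{2} (−1)^k C(12,k) = (−1)^2 C(11,2) = 55.

55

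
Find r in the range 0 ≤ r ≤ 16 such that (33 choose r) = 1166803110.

C(33,r) increases on 0 ≤ r ≤ 16. C(33,15) = 1037158320 and C(33,16) = 1166803110, so r = 16.

16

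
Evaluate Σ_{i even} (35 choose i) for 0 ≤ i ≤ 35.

Half of (1+1)^35 + (1−1)^35 gives the even-index sum: 2^34 = 17179869184.

17179869184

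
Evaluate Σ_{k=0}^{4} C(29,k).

27841

1 + 29 + 406 + 3654 + 23751 = 27841.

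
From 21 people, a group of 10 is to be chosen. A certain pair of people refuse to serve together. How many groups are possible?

All 10-subsets: C(21,10) = 352716. Those containing both fixed elements: C(19,8) = 75582.
352716 − 75582 = 277134.

277134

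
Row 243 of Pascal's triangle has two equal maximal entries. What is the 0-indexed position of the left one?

For odd n = 243, C(243,k) peaks at k = (n−1)/2 and (n+1)/2; the lesser is 121.

121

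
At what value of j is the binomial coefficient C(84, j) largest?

42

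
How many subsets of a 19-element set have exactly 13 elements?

Choose the 13 positions: C(19,13) = 27132.

27132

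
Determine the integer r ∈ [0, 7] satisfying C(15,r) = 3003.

5

C(15,r) increases on 0 ≤ r ≤ 7. C(15,4) = 1365 and C(15,5) = 3003, so r = 5.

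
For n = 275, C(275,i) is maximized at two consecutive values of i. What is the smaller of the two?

For odd n = 275, C(275,i) peaks at i = (n−1)/2 and (n+1)/2; the smaller is 137.

137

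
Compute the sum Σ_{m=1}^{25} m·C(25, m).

419430400

Since m·C(25,m) = 25·C(24,m−1), the sum is 25·2^24 = 25·16777216 = 419430400.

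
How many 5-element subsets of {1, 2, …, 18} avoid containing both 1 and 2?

All 5-subsets: C(18,5) = 8568. Those containing both fixed elements: C(16,3) = 560.
8568 − 560 = 8008.

8008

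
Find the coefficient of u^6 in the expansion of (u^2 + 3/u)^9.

10206

General term: C(9,j)·(u^2)^j·(3/u)^(9-j), with u-exponent 2j − 1(9−j) = 3j − 9.
Set 3j − 9 = 6: j = 5.
C(9,5) = 126; 1^5 = 1; 3^4 = 81.
Coefficient = 126 · 1 · 81 = 10206.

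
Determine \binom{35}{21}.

C(35,21) = C(35,14) by symmetry.
C(35,14) = (35·34·33·32·31·30·29·28·27·26·25·24·23·22) / 14! = 202250096145377280000 / 87178291200 = 2319959400.

2319959400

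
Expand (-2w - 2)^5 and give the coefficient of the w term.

-160

The general term is C(5,j)·(-2w)^j·(-2)^(5-j); the w^1 term has j = 1.
C(5,1) = 5.
Coefficient = C(5,1) · (-2)^1 · (-2)^4 = 5 · (-2) · 16 = -160.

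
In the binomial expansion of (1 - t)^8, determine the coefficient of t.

-8

The general term is C(8,j)·(1)^j·(-t)^(8-j); the t^1 term has j = 7.
C(8,7) = 8.
Coefficient = C(8,7) · (-1)^1 = 8 · (-1) = -8.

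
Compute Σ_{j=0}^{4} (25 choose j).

1 + 25 + 300 + 2300 + 12650 = 15276.

15276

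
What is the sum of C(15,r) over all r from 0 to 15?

Setting x = 1 in (1+x)^15 gives Σ C(15,r) = 2^15 = 32768.

32768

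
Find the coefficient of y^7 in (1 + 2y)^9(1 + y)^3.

34848

Coefficient of y^7 = Σ_{j} C(9,j)·2^j·C(3,7-j)·1^(7-j) for j from 4 to 7.
= 2016 + 12096 + 16128 + 4608 = 34848.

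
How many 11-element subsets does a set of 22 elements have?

C(22,11) = (22·21·20·19·18·17·16·15·14·13·12) / 11! = 28158588057600 / 39916800 = 705432.

705432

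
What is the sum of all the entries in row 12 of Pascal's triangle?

The entries of row 12 sum to 2^12 = 4096.

4096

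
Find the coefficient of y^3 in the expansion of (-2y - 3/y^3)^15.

General term: C(15,j)·(-2y)^j·(-3/y^3)^(15-j), with y-exponent 1j − 3(15−j) = 4j − 45.
Set 4j − 45 = 3: j = 12.
C(15,12) = 455; (-2)^12 = 4096; (-3)^3 = -27.
Coefficient = 455 · 4096 · (-27) = -50319360.

-50319360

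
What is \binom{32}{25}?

3365856

C(32,25) = C(32,7) by symmetry.
C(32,7) = (32·31·30·29·28·27·26) / 7! = 16963914240 / 5040 = 3365856.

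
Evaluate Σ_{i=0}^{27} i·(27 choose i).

1811939328

Differentiating (1+x)^27 and setting x=1: Σ i·C(27,i) = 27·2^26 = 1811939328.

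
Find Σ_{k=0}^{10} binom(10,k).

1024

The entries of row 10 sum to 2^10 = 1024.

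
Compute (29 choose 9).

10015005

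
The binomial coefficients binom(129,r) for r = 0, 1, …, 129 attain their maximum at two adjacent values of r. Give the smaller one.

64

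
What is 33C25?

13884156

C(33,25) = C(33,8) by symmetry.
C(33,8) = (33·32·31·30·29·28·27·26) / 8! = 559809169920 / 40320 = 13884156.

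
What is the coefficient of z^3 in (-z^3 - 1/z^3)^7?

General term: C(7,j)·(-z^3)^j·(-1/z^3)^(7-j), with z-exponent 3j − 3(7−j) = 6j − 21.
Set 6j − 21 = 3: j = 4.
C(7,4) = 35; (-1)^4 = 1; (-1)^3 = -1.
Coefficient = 35 · 1 · (-1) = -35.

-35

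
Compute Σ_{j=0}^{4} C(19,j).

5036

1 + 19 + 171 + 969 + 3876 = 5036.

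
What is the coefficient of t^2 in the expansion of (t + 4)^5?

640

The general term is C(5,j)·(t)^j·(4)^(5-j); the t^2 term has j = 2.
C(5,2) = 10.
Coefficient = C(5,2) · 4^3 = 10 · 64 = 640.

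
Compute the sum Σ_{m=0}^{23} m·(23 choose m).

96468992

Differentiating (1+x)^23 and setting x=1: Σ m·C(23,m) = 23·2^22 = 96468992.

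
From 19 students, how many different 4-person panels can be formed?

This is C(19,4) = 3876.

3876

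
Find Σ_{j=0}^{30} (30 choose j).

1073741824

Setting x = 1 in (1+x)^30 gives Σ C(30,j) = 2^30 = 1073741824.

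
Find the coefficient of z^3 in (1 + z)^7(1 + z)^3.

Coefficient of z^3 = Σ_{j} C(7,j)·C(3,3-j) for j from 0 to 3.
= 1 + 21 + 63 + 35 = 120.

120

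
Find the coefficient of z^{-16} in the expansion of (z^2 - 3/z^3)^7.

General term: C(7,j)·(z^2)^j·(-3/z^3)^(7-j), with z-exponent 2j − 3(7−j) = 5j − 21.
Set 5j − 21 = -16: j = 1.
C(7,1) = 7; 1^1 = 1; (-3)^6 = 729.
Coefficient = 7 · 1 · 729 = 5103.

5103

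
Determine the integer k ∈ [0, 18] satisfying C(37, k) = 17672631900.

C(37,k) increases on 0 ≤ k ≤ 18. C(37,17) = 15905368710 and C(37,18) = 17672631900, so k = 18.

18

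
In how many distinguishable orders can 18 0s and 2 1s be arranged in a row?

190

Choose positions for the 0s: C(20,18) = 190.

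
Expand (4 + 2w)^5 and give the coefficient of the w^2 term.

The general term is C(5,j)·(4)^j·(2w)^(5-j); the w^2 term has j = 3.
C(5,3) = 10.
Coefficient = C(5,3) · 4^3 · 2^2 = 10 · 64 · 4 = 2560.

2560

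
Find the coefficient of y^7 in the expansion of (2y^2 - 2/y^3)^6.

-384

General term: C(6,j)·(2y^2)^j·(-2/y^3)^(6-j), with y-exponent 2j − 3(6−j) = 5j − 18.
Set 5j − 18 = 7: j = 5.
C(6,5) = 6; 2^5 = 32; (-2)^1 = -2.
Coefficient = 6 · 32 · (-2) = -384.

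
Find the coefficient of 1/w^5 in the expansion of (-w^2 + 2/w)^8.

-1024

General term: C(8,j)·(-w^2)^j·(2/w)^(8-j), with w-exponent 2j − 1(8−j) = 3j − 8.
Set 3j − 8 = -5: j = 1.
C(8,1) = 8; (-1)^1 = -1; 2^7 = 128.
Coefficient = 8 · (-1) · 128 = -1024.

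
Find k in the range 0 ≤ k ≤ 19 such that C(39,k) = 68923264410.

19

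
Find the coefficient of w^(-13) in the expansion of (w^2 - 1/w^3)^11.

General term: C(11,j)·(w^2)^j·(-1/w^3)^(11-j), with w-exponent 2j − 3(11−j) = 5j − 33.
Set 5j − 33 = -13: j = 4.
C(11,4) = 330; 1^4 = 1; (-1)^7 = -1.
Coefficient = 330 · 1 · (-1) = -330.

-330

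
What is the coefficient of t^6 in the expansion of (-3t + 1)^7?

The general term is C(7,j)·(-3t)^j·(1)^(7-j); the t^6 term has j = 6.
C(7,6) = 7.
Coefficient = C(7,6) · (-3)^6 = 7 · 729 = 5103.

5103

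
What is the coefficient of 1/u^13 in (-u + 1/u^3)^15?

6435

General term: C(15,j)·(-u)^j·(1/u^3)^(15-j), with u-exponent 1j − 3(15−j) = 4j − 45.
Set 4j − 45 = -13: j = 8.
C(15,8) = 6435; (-1)^8 = 1; 1^7 = 1.
Coefficient = 6435 · 1 · 1 = 6435.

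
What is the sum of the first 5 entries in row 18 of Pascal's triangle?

4048

1 + 18 + 153 + 816 + 3060 = 4048.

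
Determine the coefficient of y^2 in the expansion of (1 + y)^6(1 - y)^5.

Coefficient of y^2 = Σ_{j} C(6,j)·1^j·C(5,2-j)·(-1)^(2-j) for j from 0 to 2.
= 10 + (-30) + 15 = -5.

-5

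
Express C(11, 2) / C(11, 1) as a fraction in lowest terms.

C(n,k+1)/C(n,k) = (n−k)/(k+1) = (11−1)/(1+1) = 10/2 = 5.

5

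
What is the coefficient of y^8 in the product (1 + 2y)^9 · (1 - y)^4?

2016

Coefficient of y^8 = Σ_{j} C(9,j)·2^j·C(4,8-j)·(-1)^(8-j) for j from 4 to 8.
= 2016 + (-16128) + 32256 + (-18432) + 2304 = 2016.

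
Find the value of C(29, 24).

C(29,24) = C(29,5) by symmetry.
C(29,5) = (29·28·27·26·25) / 5! = 14250600 / 120 = 118755.

118755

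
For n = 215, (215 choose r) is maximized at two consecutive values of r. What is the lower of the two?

107

For odd n = 215, C(215,r) peaks at r = (n−1)/2 and (n+1)/2; the lower is 107.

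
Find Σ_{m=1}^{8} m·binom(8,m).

1024

Since m·C(8,m) = 8·C(7,m−1), the sum is 8·2^7 = 8·128 = 1024.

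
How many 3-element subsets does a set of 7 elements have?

35

C(7,3) = (7·6·5) / 3! = 210 / 6 = 35.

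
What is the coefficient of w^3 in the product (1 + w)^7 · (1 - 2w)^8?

35

Coefficient of w^3 = Σ_{j} C(7,j)·1^j·C(8,3-j)·(-2)^(3-j) for j from 0 to 3.
= (-448) + 784 + (-336) + 35 = 35.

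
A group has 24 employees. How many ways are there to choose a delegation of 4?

10626

This is C(24,4) = 10626.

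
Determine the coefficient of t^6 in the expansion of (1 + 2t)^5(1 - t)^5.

30

Coefficient of t^6 = Σ_{j} C(5,j)·2^j·C(5,6-j)·(-1)^(6-j) for j from 1 to 5.
= (-10) + 200 + (-800) + 800 + (-160) = 30.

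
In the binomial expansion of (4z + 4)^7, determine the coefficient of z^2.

344064

The general term is C(7,j)·(4z)^j·(4)^(7-j); the z^2 term has j = 2.
C(7,2) = 21.
Coefficient = C(7,2) · 4^2 · 4^5 = 21 · 16 · 1024 = 344064.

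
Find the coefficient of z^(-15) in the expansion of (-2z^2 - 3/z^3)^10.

2099520

General term: C(10,j)·(-2z^2)^j·(-3/z^3)^(10-j), with z-exponent 2j − 3(10−j) = 5j − 30.
Set 5j − 30 = -15: j = 3.
C(10,3) = 120; (-2)^3 = -8; (-3)^7 = -2187.
Coefficient = 120 · (-8) · (-2187) = 2099520.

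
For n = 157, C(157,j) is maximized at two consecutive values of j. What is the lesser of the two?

78

For odd n = 157, C(157,j) peaks at j = (n−1)/2 and (n+1)/2; the lesser is 78.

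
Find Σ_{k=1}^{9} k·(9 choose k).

2304

Since k·C(9,k) = 9·C(8,k−1), the sum is 9·2^8 = 9·256 = 2304.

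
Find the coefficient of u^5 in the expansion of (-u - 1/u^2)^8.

8

General term: C(8,j)·(-u)^j·(-1/u^2)^(8-j), with u-exponent 1j − 2(8−j) = 3j − 16.
Set 3j − 16 = 5: j = 7.
C(8,7) = 8; (-1)^7 = -1; (-1)^1 = -1.
Coefficient = 8 · (-1) · (-1) = 8.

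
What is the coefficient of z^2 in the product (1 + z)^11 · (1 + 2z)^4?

Coefficient of z^2 = Σ_{j} C(11,j)·1^j·C(4,2-j)·2^(2-j) for j from 0 to 2.
= 24 + 88 + 55 = 167.

167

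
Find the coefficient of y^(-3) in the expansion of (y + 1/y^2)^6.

General term: C(6,j)·(y)^j·(1/y^2)^(6-j), with y-exponent 1j − 2(6−j) = 3j − 12.
Set 3j − 12 = -3: j = 3.
C(6,3) = 20; 1^3 = 1; 1^3 = 1.
Coefficient = 20 · 1 · 1 = 20.

20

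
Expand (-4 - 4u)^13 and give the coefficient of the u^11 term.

-5234491392

The general term is C(13,j)·(-4)^j·(-4u)^(13-j); the u^11 term has j = 2.
C(13,2) = 78.
Coefficient = C(13,2) · (-4)^2 · (-4)^11 = 78 · 16 · (-4194304) = -5234491392.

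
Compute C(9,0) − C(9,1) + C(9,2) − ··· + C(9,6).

The partial alternating sum Σ_{k=0}^{6} (−1)^k C(9,k) = (−1)^6 C(8,6) = 28.

28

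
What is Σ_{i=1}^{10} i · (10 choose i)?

5120

Since i·C(10,i) = 10·C(9,i−1), the sum is 10·2^9 = 10·512 = 5120.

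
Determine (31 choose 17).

C(31,17) = C(31,14) by symmetry.
C(31,14) = (31·30·29·28·27·26·25·24·23·22·21·20·19·18) / 14! = 23118159385601280000 / 87178291200 = 265182525.

265182525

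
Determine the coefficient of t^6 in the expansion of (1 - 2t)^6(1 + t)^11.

Coefficient of t^6 = Σ_{j} C(6,j)·(-2)^j·C(11,6-j)·1^(6-j) for j from 0 to 6.
= 462 + (-5544) + 19800 + (-26400) + 13200 + (-2112) + 64 = -530.

-530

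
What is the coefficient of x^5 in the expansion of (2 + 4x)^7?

The general term is C(7,j)·(2)^j·(4x)^(7-j); the x^5 term has j = 2.
C(7,2) = 21.
Coefficient = C(7,2) · 2^2 · 4^5 = 21 · 4 · 1024 = 86016.

86016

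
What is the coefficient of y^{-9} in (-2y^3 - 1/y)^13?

-26

General term: C(13,j)·(-2y^3)^j·(-1/y)^(13-j), with y-exponent 3j − 1(13−j) = 4j − 13.
Set 4j − 13 = -9: j = 1.
C(13,1) = 13; (-2)^1 = -2; (-1)^12 = 1.
Coefficient = 13 · (-2) · 1 = -26.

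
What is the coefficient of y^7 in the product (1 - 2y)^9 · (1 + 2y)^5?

Coefficient of y^7 = Σ_{j} C(9,j)·(-2)^j·C(5,7-j)·2^(7-j) for j from 2 to 7.
= 4608 + (-53760) + 161280 + (-161280) + 53760 + (-4608) = 0.

0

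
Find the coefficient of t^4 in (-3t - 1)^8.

The general term is C(8,j)·(-3t)^j·(-1)^(8-j); the t^4 term has j = 4.
C(8,4) = 70.
Coefficient = C(8,4) · (-3)^4 = 70 · 81 = 5670.

5670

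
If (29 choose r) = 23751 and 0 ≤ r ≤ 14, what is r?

C(29,r) increases on 0 ≤ r ≤ 14. C(29,3) = 3654 and C(29,4) = 23751, so r = 4.

4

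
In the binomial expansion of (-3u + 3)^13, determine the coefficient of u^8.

The general term is C(13,j)·(-3u)^j·(3)^(13-j); the u^8 term has j = 8.
C(13,8) = 1287.
Coefficient = C(13,8) · (-3)^8 · 3^5 = 1287 · 6561 · 243 = 2051893701.

2051893701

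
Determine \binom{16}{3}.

560

C(16,3) = (16·15·14) / 3! = 3360 / 6 = 560.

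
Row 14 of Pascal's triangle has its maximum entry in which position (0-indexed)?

7

C(14,r) is maximized at r = 14/2 = 7.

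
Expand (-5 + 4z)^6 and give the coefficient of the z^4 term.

96000

The general term is C(6,j)·(-5)^j·(4z)^(6-j); the z^4 term has j = 2.
C(6,2) = 15.
Coefficient = C(6,2) · (-5)^2 · 4^4 = 15 · 25 · 256 = 96000.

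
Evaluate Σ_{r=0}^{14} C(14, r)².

Σ C(14,r)² is the coefficient of x^14 in (1+x)^14(1+x)^14 = (1+x)^28, i.e. C(28,14) = 40116600.

40116600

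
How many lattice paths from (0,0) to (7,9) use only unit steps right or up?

11440

Each path is a sequence of 16 steps with 7 rights: C(16,7) = 11440.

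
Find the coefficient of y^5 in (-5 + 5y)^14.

The general term is C(14,j)·(-5)^j·(5y)^(14-j); the y^5 term has j = 9.
C(14,9) = 2002.
Coefficient = C(14,9) · (-5)^9 · 5^5 = 2002 · (-1953125) · 3125 = -12219238281250.

-12219238281250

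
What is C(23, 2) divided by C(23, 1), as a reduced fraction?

11

C(n,k+1)/C(n,k) = (n−k)/(k+1) = (23−1)/(1+1) = 22/2 = 11.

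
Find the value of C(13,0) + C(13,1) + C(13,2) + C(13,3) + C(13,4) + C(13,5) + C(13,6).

4096

1 + 13 + 78 + 286 + 715 + 1287 + 1716 = 4096.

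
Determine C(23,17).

100947

C(23,17) = C(23,6) by symmetry.
C(23,6) = (23·22·21·20·19·18) / 6! = 72681840 / 720 = 100947.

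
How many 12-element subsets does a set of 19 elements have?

50388

C(19,12) = C(19,7) by symmetry.
C(19,7) = (19·18·17·16·15·14·13) / 7! = 253955520 / 5040 = 50388.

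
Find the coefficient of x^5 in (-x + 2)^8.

The general term is C(8,j)·(-x)^j·(2)^(8-j); the x^5 term has j = 5.
C(8,5) = 56.
Coefficient = C(8,5) · (-1)^5 · 2^3 = 56 · (-1) · 8 = -448.

-448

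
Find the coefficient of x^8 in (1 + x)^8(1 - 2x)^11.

Coefficient of x^8 = Σ_{j} C(8,j)·1^j·C(11,8-j)·(-2)^(8-j) for j from 0 to 8.
= 42240 + (-337920) + 827904 + (-827904) + 369600 + (-73920) + 6160 + (-176) + 1 = 5985.

5985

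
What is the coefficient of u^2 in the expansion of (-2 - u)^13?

The general term is C(13,j)·(-2)^j·(-u)^(13-j); the u^2 term has j = 11.
C(13,11) = 78.
Coefficient = C(13,11) · (-2)^11 = 78 · (-2048) = -159744.

-159744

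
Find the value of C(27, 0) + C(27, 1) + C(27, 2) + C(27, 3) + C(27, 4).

1 + 27 + 351 + 2925 + 17550 = 20854.

20854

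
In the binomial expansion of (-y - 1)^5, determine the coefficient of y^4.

The general term is C(5,j)·(-y)^j·(-1)^(5-j); the y^4 term has j = 4.
C(5,4) = 5.
Coefficient = C(5,4) · (-1)^1 = 5 · (-1) = -5.

-5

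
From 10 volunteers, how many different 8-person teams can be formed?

45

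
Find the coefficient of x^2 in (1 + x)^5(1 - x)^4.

-4

Coefficient of x^2 = Σ_{j} C(5,j)·1^j·C(4,2-j)·(-1)^(2-j) for j from 0 to 2.
= 6 + (-20) + 10 = -4.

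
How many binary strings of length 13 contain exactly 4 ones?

715

Choose the 4 positions: C(13,4) = 715.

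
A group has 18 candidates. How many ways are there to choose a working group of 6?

18564

This is C(18,6) = 18564.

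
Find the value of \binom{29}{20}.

C(29,20) = C(29,9) by symmetry.
C(29,9) = (29·28·27·26·25·24·23·22·21) / 9! = 3634245014400 / 362880 = 10015005.

10015005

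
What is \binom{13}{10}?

286

C(13,10) = C(13,3) by symmetry.
C(13,3) = (13·12·11) / 3! = 1716 / 6 = 286.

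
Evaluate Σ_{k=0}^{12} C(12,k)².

2704156

Σ C(12,k)² is the coefficient of x^12 in (1+x)^12(1+x)^12 = (1+x)^24, i.e. C(24,12) = 2704156.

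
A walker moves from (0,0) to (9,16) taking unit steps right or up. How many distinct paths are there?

Each path is a sequence of 25 steps with 9 rights: C(25,9) = 2042975.

2042975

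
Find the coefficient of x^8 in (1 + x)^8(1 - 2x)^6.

465

Coefficient of x^8 = Σ_{j} C(8,j)·1^j·C(6,8-j)·(-2)^(8-j) for j from 2 to 8.
= 1792 + (-10752) + 16800 + (-8960) + 1680 + (-96) + 1 = 465.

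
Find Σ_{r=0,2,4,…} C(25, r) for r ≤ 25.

16777216

Even-r terms of row 25 sum to 2^24 = 16777216.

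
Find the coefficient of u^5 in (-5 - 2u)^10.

25200000

The general term is C(10,j)·(-5)^j·(-2u)^(10-j); the u^5 term has j = 5.
C(10,5) = 252.
Coefficient = C(10,5) · (-5)^5 · (-2)^5 = 252 · (-3125) · (-32) = 25200000.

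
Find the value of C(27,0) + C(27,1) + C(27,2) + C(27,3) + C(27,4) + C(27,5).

101584

1 + 27 + 351 + 2925 + 17550 + 80730 = 101584.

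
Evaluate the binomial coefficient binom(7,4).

C(7,4) = C(7,3) by symmetry.
C(7,3) = (7·6·5) / 3! = 210 / 6 = 35.

35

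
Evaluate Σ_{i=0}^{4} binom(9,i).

256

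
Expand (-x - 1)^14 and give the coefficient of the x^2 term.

The general term is C(14,j)·(-x)^j·(-1)^(14-j); the x^2 term has j = 2.
C(14,2) = 91.
Coefficient = C(14,2) = 91.

91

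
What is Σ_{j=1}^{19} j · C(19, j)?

4980736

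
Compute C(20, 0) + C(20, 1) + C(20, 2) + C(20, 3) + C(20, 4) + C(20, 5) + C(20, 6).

60460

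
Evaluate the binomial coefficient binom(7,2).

C(7,2) = (7·6) / 2! = 42 / 2 = 21.

21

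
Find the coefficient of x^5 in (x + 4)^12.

The general term is C(12,j)·(x)^j·(4)^(12-j); the x^5 term has j = 5.
C(12,5) = 792.
Coefficient = C(12,5) · 4^7 = 792 · 16384 = 12976128.

12976128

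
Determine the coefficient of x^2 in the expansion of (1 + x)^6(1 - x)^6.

Coefficient of x^2 = Σ_{j} C(6,j)·1^j·C(6,2-j)·(-1)^(2-j) for j from 0 to 2.
= 15 + (-36) + 15 = -6.

-6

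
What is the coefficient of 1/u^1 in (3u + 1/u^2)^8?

General term: C(8,j)·(3u)^j·(1/u^2)^(8-j), with u-exponent 1j − 2(8−j) = 3j − 16.
Set 3j − 16 = -1: j = 5.
C(8,5) = 56; 3^5 = 243; 1^3 = 1.
Coefficient = 56 · 243 · 1 = 13608.

13608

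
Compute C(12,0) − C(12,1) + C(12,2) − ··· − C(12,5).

The partial alternating sum Σ_{k=0}^{5} (−1)^k C(12,k) = (−1)^5 C(11,5) = -462.

-462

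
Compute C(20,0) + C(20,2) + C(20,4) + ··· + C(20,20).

Even-r terms of row 20 sum to 2^19 = 524288.

524288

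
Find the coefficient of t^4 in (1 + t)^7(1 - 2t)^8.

Coefficient of t^4 = Σ_{j} C(7,j)·1^j·C(8,4-j)·(-2)^(4-j) for j from 0 to 4.
= 1120 + (-3136) + 2352 + (-560) + 35 = -189.

-189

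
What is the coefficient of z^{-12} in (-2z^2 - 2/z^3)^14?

49201152

General term: C(14,j)·(-2z^2)^j·(-2/z^3)^(14-j), with z-exponent 2j − 3(14−j) = 5j − 42.
Set 5j − 42 = -12: j = 6.
C(14,6) = 3003; (-2)^6 = 64; (-2)^8 = 256.
Coefficient = 3003 · 64 · 256 = 49201152.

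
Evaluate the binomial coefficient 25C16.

2042975

C(25,16) = C(25,9) by symmetry.
C(25,9) = (25·24·23·22·21·20·19·18·17) / 9! = 741354768000 / 362880 = 2042975.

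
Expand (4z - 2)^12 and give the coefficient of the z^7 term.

The general term is C(12,j)·(4z)^j·(-2)^(12-j); the z^7 term has j = 7.
C(12,7) = 792.
Coefficient = C(12,7) · 4^7 · (-2)^5 = 792 · 16384 · (-32) = -415236096.

-415236096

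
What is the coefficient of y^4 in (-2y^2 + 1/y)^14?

192192

General term: C(14,j)·(-2y^2)^j·(1/y)^(14-j), with y-exponent 2j − 1(14−j) = 3j − 14.
Set 3j − 14 = 4: j = 6.
C(14,6) = 3003; (-2)^6 = 64; 1^8 = 1.
Coefficient = 3003 · 64 · 1 = 192192.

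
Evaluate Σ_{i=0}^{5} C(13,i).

1 + 13 + 78 + 286 + 715 + 1287 = 2380.

2380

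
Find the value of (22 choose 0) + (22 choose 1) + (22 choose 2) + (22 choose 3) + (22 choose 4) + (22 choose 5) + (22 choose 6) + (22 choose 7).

280600

1 + 22 + 231 + 1540 + 7315 + 26334 + 74613 + 170544 = 280600.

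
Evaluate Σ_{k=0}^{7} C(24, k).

1 + 24 + 276 + 2024 + 10626 + 42504 + 134596 + 346104 = 536155.

536155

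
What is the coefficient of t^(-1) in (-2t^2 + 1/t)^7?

84

General term: C(7,j)·(-2t^2)^j·(1/t)^(7-j), with t-exponent 2j − 1(7−j) = 3j − 7.
Set 3j − 7 = -1: j = 2.
C(7,2) = 21; (-2)^2 = 4; 1^5 = 1.
Coefficient = 21 · 4 · 1 = 84.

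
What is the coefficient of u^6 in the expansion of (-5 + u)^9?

The general term is C(9,j)·(-5)^j·(u)^(9-j); the u^6 term has j = 3.
C(9,3) = 84.
Coefficient = C(9,3) · (-5)^3 = 84 · (-125) = -10500.

-10500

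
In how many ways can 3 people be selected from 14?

This is C(14,3) = 364.

364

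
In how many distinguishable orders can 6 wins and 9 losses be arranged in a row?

Choose positions for the wins: C(15,6) = 5005.

5005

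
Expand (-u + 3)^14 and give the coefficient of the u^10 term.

The general term is C(14,j)·(-u)^j·(3)^(14-j); the u^10 term has j = 10.
C(14,10) = 1001.
Coefficient = C(14,10) · 3^4 = 1001 · 81 = 81081.

81081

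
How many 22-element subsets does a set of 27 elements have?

80730

C(27,22) = C(27,5) by symmetry.
C(27,5) = (27·26·25·24·23) / 5! = 9687600 / 120 = 80730.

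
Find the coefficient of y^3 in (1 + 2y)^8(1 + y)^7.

1603

Coefficient of y^3 = Σ_{j} C(8,j)·2^j·C(7,3-j)·1^(3-j) for j from 0 to 3.
= 35 + 336 + 784 + 448 = 1603.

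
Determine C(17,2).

136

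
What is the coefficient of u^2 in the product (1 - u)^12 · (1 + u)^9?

Coefficient of u^2 = Σ_{j} C(12,j)·(-1)^j·C(9,2-j)·1^(2-j) for j from 0 to 2.
= 36 + (-108) + 66 = -6.

-6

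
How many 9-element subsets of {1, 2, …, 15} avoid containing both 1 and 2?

3289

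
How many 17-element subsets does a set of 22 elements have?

26334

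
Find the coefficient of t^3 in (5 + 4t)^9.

The general term is C(9,j)·(5)^j·(4t)^(9-j); the t^3 term has j = 6.
C(9,6) = 84.
Coefficient = C(9,6) · 5^6 · 4^3 = 84 · 15625 · 64 = 84000000.

84000000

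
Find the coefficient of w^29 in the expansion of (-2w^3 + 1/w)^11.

11264

General term: C(11,j)·(-2w^3)^j·(1/w)^(11-j), with w-exponent 3j − 1(11−j) = 4j − 11.
Set 4j − 11 = 29: j = 10.
C(11,10) = 11; (-2)^10 = 1024; 1^1 = 1.
Coefficient = 11 · 1024 · 1 = 11264.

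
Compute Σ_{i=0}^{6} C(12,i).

2510

1 + 12 + 66 + 220 + 495 + 792 + 924 = 2510.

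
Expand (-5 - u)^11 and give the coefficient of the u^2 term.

The general term is C(11,j)·(-5)^j·(-u)^(11-j); the u^2 term has j = 9.
C(11,9) = 55.
Coefficient = C(11,9) · (-5)^9 = 55 · (-1953125) = -107421875.

-107421875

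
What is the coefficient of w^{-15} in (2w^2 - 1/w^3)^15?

General term: C(15,j)·(2w^2)^j·(-1/w^3)^(15-j), with w-exponent 2j − 3(15−j) = 5j − 45.
Set 5j − 45 = -15: j = 6.
C(15,6) = 5005; 2^6 = 64; (-1)^9 = -1.
Coefficient = 5005 · 64 · (-1) = -320320.

-320320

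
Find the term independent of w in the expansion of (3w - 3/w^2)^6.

10935

General term: C(6,j)·(3w)^j·(-3/w^2)^(6-j), with w-exponent 1j − 2(6−j) = 3j − 12.
Set 3j − 12 = 0: j = 4.
C(6,4) = 15; 3^4 = 81; (-3)^2 = 9.
Coefficient = 15 · 81 · 9 = 10935.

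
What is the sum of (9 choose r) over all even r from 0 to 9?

Even-r terms of row 9 sum to 2^8 = 256.

256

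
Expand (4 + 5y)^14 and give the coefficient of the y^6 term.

The general term is C(14,j)·(4)^j·(5y)^(14-j); the y^6 term has j = 8.
C(14,8) = 3003.
Coefficient = C(14,8) · 4^8 · 5^6 = 3003 · 65536 · 15625 = 3075072000000.

3075072000000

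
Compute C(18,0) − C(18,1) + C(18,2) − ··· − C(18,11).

The partial alternating sum Σ_{k=0}^{11} (−1)^k C(18,k) = (−1)^11 C(17,11) = -12376.

-12376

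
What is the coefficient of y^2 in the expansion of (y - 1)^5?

-10

The general term is C(5,j)·(y)^j·(-1)^(5-j); the y^2 term has j = 2.
C(5,2) = 10.
Coefficient = C(5,2) · (-1)^3 = 10 · (-1) = -10.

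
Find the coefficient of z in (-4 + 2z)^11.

The general term is C(11,j)·(-4)^j·(2z)^(11-j); the z^1 term has j = 10.
C(11,10) = 11.
Coefficient = C(11,10) · (-4)^10 · 2^1 = 11 · 1048576 · 2 = 23068672.

23068672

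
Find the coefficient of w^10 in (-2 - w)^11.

The general term is C(11,j)·(-2)^j·(-w)^(11-j); the w^10 term has j = 1.
C(11,1) = 11.
Coefficient = C(11,1) · (-2)^1 = 11 · (-2) = -22.

-22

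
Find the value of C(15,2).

105

C(15,2) = (15·14) / 2! = 210 / 2 = 105.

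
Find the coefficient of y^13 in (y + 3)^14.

42

The general term is C(14,j)·(y)^j·(3)^(14-j); the y^13 term has j = 13.
C(14,13) = 14.
Coefficient = C(14,13) · 3^1 = 14 · 3 = 42.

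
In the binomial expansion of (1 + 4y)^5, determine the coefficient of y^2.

The general term is C(5,j)·(1)^j·(4y)^(5-j); the y^2 term has j = 3.
C(5,3) = 10.
Coefficient = C(5,3) · 4^2 = 10 · 16 = 160.

160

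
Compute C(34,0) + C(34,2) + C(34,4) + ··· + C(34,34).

Half of (1+1)^34 + (1−1)^34 gives the even-index sum: 2^33 = 8589934592.

8589934592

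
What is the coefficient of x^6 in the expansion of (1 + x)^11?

462

The general term is C(11,j)·(1)^j·(x)^(11-j); the x^6 term has j = 5.
C(11,5) = 462.
Coefficient = C(11,5) = 462.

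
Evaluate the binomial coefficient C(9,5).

126

C(9,5) = C(9,4) by symmetry.
C(9,4) = (9·8·7·6) / 4! = 3024 / 24 = 126.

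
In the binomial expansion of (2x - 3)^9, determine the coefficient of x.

118098

The general term is C(9,j)·(2x)^j·(-3)^(9-j); the x^1 term has j = 1.
C(9,1) = 9.
Coefficient = C(9,1) · 2^1 · (-3)^8 = 9 · 2 · 6561 = 118098.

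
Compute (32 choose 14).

471435600

C(32,14) = (32·31·30·29·28·27·26·25·24·23·22·21·20·19) / 14! = 41098950018846720000 / 87178291200 = 471435600.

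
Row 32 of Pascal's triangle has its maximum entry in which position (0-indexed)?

16

C(32,j) is maximized at j = 32/2 = 16.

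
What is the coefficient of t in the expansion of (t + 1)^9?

9

The general term is C(9,j)·(t)^j·(1)^(9-j); the t^1 term has j = 1.
C(9,1) = 9.
Coefficient = C(9,1) = 9.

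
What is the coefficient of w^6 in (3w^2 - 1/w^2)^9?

General term: C(9,j)·(3w^2)^j·(-1/w^2)^(9-j), with w-exponent 2j − 2(9−j) = 4j − 18.
Set 4j − 18 = 6: j = 6.
C(9,6) = 84; 3^6 = 729; (-1)^3 = -1.
Coefficient = 84 · 729 · (-1) = -61236.

-61236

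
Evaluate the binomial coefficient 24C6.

134596

C(24,6) = (24·23·22·21·20·19) / 6! = 96909120 / 720 = 134596.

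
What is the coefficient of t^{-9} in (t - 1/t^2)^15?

6435

General term: C(15,j)·(t)^j·(-1/t^2)^(15-j), with t-exponent 1j − 2(15−j) = 3j − 30.
Set 3j − 30 = -9: j = 7.
C(15,7) = 6435; 1^7 = 1; (-1)^8 = 1.
Coefficient = 6435 · 1 · 1 = 6435.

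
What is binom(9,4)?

126

C(9,4) = (9·8·7·6) / 4! = 3024 / 24 = 126.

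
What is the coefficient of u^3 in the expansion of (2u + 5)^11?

515625000

The general term is C(11,j)·(2u)^j·(5)^(11-j); the u^3 term has j = 3.
C(11,3) = 165.
Coefficient = C(11,3) · 2^3 · 5^8 = 165 · 8 · 390625 = 515625000.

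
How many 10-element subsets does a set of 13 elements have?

286

C(13,10) = C(13,3) by symmetry.
C(13,3) = (13·12·11) / 3! = 1716 / 6 = 286.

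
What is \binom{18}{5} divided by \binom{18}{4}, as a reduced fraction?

14/5

C(n,k+1)/C(n,k) = (n−k)/(k+1) = (18−4)/(4+1) = 14/5.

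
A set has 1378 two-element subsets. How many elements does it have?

53

n(n−1)/2 = 1378 ⇒ n(n−1) = 2756. Since 53·52 = 2756, n = 53.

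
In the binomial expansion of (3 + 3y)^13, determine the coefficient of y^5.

The general term is C(13,j)·(3)^j·(3y)^(13-j); the y^5 term has j = 8.
C(13,8) = 1287.
Coefficient = C(13,8) · 3^8 · 3^5 = 1287 · 6561 · 243 = 2051893701.

2051893701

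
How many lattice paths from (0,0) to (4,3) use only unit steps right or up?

35

Each path is a sequence of 7 steps with 4 rights: C(7,4) = 35.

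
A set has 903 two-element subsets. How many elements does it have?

n(n−1)/2 = 903 ⇒ n(n−1) = 1806. Since 43·42 = 1806, n = 43.

43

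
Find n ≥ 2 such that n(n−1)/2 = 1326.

n(n−1)/2 = 1326 ⇒ n(n−1) = 2652. Since 52·51 = 2652, n = 52.

52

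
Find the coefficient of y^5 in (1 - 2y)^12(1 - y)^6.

-104910

Coefficient of y^5 = Σ_{j} C(12,j)·(-2)^j·C(6,5-j)·(-1)^(5-j) for j from 0 to 5.
= (-6) + (-360) + (-5280) + (-26400) + (-47520) + (-25344) = -104910.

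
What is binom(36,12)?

C(36,12) = (36·35·34·33·32·31·30·29·28·27·26·25) / 12! = 599555620984320000 / 479001600 = 1251677700.

1251677700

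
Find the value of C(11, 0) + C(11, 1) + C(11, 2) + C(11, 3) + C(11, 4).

1 + 11 + 55 + 165 + 330 = 562.

562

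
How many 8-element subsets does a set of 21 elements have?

C(21,8) = (21·20·19·18·17·16·15·14) / 8! = 8204716800 / 40320 = 203490.

203490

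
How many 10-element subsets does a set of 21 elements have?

352716

C(21,10) = (21·20·19·18·17·16·15·14·13·12) / 10! = 1279935820800 / 3628800 = 352716.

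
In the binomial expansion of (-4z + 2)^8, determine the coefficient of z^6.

458752

The general term is C(8,j)·(-4z)^j·(2)^(8-j); the z^6 term has j = 6.
C(8,6) = 28.
Coefficient = C(8,6) · (-4)^6 · 2^2 = 28 · 4096 · 4 = 458752.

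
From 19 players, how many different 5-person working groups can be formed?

This is C(19,5) = 11628.

11628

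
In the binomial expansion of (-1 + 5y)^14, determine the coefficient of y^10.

9775390625

The general term is C(14,j)·(-1)^j·(5y)^(14-j); the y^10 term has j = 4.
C(14,4) = 1001.
Coefficient = C(14,4) · 5^10 = 1001 · 9765625 = 9775390625.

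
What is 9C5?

C(9,5) = C(9,4) by symmetry.
C(9,4) = (9·8·7·6) / 4! = 3024 / 24 = 126.

126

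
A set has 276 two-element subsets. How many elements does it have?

24

n(n−1)/2 = 276 ⇒ n(n−1) = 552. Since 24·23 = 552, n = 24.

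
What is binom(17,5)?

6188

C(17,5) = (17·16·15·14·13) / 5! = 742560 / 120 = 6188.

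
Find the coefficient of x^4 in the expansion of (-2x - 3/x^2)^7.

-1344

General term: C(7,j)·(-2x)^j·(-3/x^2)^(7-j), with x-exponent 1j − 2(7−j) = 3j − 14.
Set 3j − 14 = 4: j = 6.
C(7,6) = 7; (-2)^6 = 64; (-3)^1 = -3.
Coefficient = 7 · 64 · (-3) = -1344.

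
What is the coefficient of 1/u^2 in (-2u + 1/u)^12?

-25344

General term: C(12,j)·(-2u)^j·(1/u)^(12-j), with u-exponent 1j − 1(12−j) = 2j − 12.
Set 2j − 12 = -2: j = 5.
C(12,5) = 792; (-2)^5 = -32; 1^7 = 1.
Coefficient = 792 · (-32) · 1 = -25344.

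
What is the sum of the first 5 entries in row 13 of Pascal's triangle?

1093

1 + 13 + 78 + 286 + 715 = 1093.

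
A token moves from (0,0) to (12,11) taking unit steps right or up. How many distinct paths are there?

1352078

Each path is a sequence of 23 steps with 12 rights: C(23,12) = 1352078.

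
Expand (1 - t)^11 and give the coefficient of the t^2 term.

The general term is C(11,j)·(1)^j·(-t)^(11-j); the t^2 term has j = 9.
C(11,9) = 55.
Coefficient = C(11,9) = 55.

55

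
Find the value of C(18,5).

C(18,5) = (18·17·16·15·14) / 5! = 1028160 / 120 = 8568.

8568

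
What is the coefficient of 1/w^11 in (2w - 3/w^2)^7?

10206

General term: C(7,j)·(2w)^j·(-3/w^2)^(7-j), with w-exponent 1j − 2(7−j) = 3j − 14.
Set 3j − 14 = -11: j = 1.
C(7,1) = 7; 2^1 = 2; (-3)^6 = 729.
Coefficient = 7 · 2 · 729 = 10206.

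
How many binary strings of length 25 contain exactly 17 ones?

1081575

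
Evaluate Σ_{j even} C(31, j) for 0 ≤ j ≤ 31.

1073741824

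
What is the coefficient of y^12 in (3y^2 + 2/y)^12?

51963120

General term: C(12,j)·(3y^2)^j·(2/y)^(12-j), with y-exponent 2j − 1(12−j) = 3j − 12.
Set 3j − 12 = 12: j = 8.
C(12,8) = 495; 3^8 = 6561; 2^4 = 16.
Coefficient = 495 · 6561 · 16 = 51963120.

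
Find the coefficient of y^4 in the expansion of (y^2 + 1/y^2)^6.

General term: C(6,j)·(y^2)^j·(1/y^2)^(6-j), with y-exponent 2j − 2(6−j) = 4j − 12.
Set 4j − 12 = 4: j = 4.
C(6,4) = 15; 1^4 = 1; 1^2 = 1.
Coefficient = 15 · 1 · 1 = 15.

15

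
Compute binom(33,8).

13884156

C(33,8) = (33·32·31·30·29·28·27·26) / 8! = 559809169920 / 40320 = 13884156.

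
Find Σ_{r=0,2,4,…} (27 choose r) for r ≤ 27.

67108864

Half of (1+1)^27 + (1−1)^27 gives the even-index sum: 2^26 = 67108864.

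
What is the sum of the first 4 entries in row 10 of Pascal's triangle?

1 + 10 + 45 + 120 = 176.

176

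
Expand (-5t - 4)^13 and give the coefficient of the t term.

The general term is C(13,j)·(-5t)^j·(-4)^(13-j); the t^1 term has j = 1.
C(13,1) = 13.
Coefficient = C(13,1) · (-5)^1 · (-4)^12 = 13 · (-5) · 16777216 = -1090519040.

-1090519040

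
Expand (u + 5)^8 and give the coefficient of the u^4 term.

The general term is C(8,j)·(u)^j·(5)^(8-j); the u^4 term has j = 4.
C(8,4) = 70.
Coefficient = C(8,4) · 5^4 = 70 · 625 = 43750.

43750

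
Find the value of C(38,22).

22239974430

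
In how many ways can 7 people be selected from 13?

1716

This is C(13,7) = 1716.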